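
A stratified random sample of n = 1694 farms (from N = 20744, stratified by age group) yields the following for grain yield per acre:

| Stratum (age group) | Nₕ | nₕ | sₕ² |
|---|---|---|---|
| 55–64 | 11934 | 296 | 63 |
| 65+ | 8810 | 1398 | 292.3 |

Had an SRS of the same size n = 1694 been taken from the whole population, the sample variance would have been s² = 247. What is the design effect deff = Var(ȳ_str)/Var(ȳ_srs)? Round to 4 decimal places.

0.7500

Var(ȳ_str) = Σ Wₕ²(1−fₕ)sₕ²/nₕ with Wₕ = Nₕ/20744:
  55–64: (11934/20744)²·(1−296/11934)·63/296 = 0.068695489
  65+: (8810/20744)²·(1−1398/8810)·292.3/1398 = 0.031728384
  → Var(ȳ_str) = 0.10042387.
Var(ȳ_srs) = (1 − 1694/20744)·247/1694 = 0.13390168.
deff = 0.10042387 / 0.13390168 = 0.7500.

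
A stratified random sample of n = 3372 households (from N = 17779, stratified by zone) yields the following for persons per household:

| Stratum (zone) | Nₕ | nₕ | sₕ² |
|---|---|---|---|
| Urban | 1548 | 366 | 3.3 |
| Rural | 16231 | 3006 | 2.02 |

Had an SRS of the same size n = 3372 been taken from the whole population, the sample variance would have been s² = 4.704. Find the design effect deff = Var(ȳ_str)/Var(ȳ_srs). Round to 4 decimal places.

Var(ȳ_str) = Σ Wₕ²(1−fₕ)sₕ²/nₕ with Wₕ = Nₕ/17779:
  Urban: (1548/17779)²·(1−366/1548)·3.3/366 = 5.2192323 × 10^-5
  Rural: (16231/17779)²·(1−3006/16231)·2.02/3006 = 4.5634016 × 10^-4
  → Var(ȳ_str) = 5.0853248 × 10^-4.
Var(ȳ_srs) = (1 − 3372/17779)·4.704/3372 = 0.001130436.
deff = (5.0853248 × 10^-4) / 0.001130436 = 0.4499.

0.4499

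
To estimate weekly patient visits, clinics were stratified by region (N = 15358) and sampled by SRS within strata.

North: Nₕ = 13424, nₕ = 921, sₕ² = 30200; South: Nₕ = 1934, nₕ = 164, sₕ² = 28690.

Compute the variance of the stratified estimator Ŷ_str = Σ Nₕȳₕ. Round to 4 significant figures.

6.102 × 10^9

Var(Ŷ_str) = Σₕ Nₕ²(1 − fₕ)sₕ²/nₕ.
North: 13424²·(1 − 921/13424)·30200/921 = 5.5035572 × 10^9.
South: 1934²·(1 − 164/1934)·28690/164 = 5.9884777 × 10^8.
Sum = 6.102405 × 10^9.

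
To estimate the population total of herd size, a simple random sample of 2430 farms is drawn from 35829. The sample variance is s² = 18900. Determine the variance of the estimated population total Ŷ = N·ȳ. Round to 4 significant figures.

9.307 × 10^9

Var(Ŷ) = N²·Var(ȳ) = N²·(1 − n/N)·s²/n.
f = 2430/35829 = 0.06782216; Var(ȳ) = 0.93217784·18900/2430 = 7.2502721.
Var(Ŷ) = 35829² · 7.2502721 = 9.3072993 × 10^9.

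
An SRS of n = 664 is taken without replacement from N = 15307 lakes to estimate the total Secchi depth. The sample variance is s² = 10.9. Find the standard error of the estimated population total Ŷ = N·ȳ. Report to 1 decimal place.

1918.2

Var(Ŷ) = N²·Var(ȳ) = N²·(1 − n/N)·s²/n.
f = 664/15307 = 0.04337885; Var(ȳ) = 0.95662115·10.9/664 = 0.01570357.
Var(Ŷ) = 15307² · 0.01570357 = 3.6794132 × 10^6.
SE(Ŷ) = √(3.6794132 × 10^6) = 1918.2.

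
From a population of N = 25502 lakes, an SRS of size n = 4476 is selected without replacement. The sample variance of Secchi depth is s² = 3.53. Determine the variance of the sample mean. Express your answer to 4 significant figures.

6.502 × 10^-4

Under SRS without replacement, Var(ȳ) = (1 − f)·s²/n with f = n/N = 4476/25502 = 0.17551565.
Var(ȳ) = (1 − 0.17551565)·3.53/4476 = 0.82448435·7.8865058 × 10^-4 = 6.5023006 × 10^-4.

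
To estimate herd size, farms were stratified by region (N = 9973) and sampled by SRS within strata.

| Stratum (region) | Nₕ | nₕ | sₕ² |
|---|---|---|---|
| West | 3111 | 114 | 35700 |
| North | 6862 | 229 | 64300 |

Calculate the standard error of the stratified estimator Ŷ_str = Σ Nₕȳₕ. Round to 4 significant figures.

Var(Ŷ_str) = Σₕ Nₕ²(1 − fₕ)sₕ²/nₕ.
West: 3111²·(1 − 114/3111)·35700/114 = 2.9197799 × 10^9.
North: 6862²·(1 − 229/6862)·64300/229 = 1.2780157 × 10^10.
Sum = 1.5699937 × 10^10.
SE = √(1.5699937 × 10^10) = 125300.

125300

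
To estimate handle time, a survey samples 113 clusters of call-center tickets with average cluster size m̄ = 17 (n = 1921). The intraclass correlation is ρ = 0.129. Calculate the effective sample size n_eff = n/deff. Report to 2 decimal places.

626.96

deff = 1 + (17 − 1)·0.129 = 1 + 2.064 = 3.064.
n_eff = 1921 / 3.064 = 626.96.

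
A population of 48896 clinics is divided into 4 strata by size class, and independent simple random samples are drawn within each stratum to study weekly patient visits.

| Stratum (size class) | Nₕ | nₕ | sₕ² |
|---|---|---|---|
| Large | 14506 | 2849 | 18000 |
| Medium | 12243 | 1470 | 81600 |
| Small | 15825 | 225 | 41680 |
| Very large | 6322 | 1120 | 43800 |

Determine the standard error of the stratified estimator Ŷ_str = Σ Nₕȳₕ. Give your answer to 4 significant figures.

Var(Ŷ_str) = Σₕ Nₕ²(1 − fₕ)sₕ²/nₕ.
Large: 14506²·(1 − 2849/14506)·18000/2849 = 1.0683524 × 10^9.
Medium: 12243²·(1 − 1470/12243)·81600/1470 = 7.3214539 × 10^9.
Small: 15825²·(1 − 225/15825)·41680/225 = 4.5731296 × 10^10.
Very large: 6322²·(1 − 1120/6322)·43800/1120 = 1.2861183 × 10^9.
Sum = 5.5407221 × 10^10.
SE = √(5.5407221 × 10^10) = 235400.

235400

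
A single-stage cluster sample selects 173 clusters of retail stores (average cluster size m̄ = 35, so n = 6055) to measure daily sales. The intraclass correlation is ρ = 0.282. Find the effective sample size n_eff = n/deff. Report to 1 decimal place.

deff = 1 + (35 − 1)·0.282 = 1 + 9.588 = 10.588.
n_eff = 6055 / 10.588 = 571.9.

571.9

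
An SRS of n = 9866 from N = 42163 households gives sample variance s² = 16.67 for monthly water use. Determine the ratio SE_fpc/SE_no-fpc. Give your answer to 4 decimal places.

0.8752

f = n/N = 9866/42163 = 0.23399663.
SE_no-fpc = √(s²/n) = 0.041105245; SE_fpc = √((1−f)s²/n) = 0.035975976.
Ratio = √(1−f) = 0.87521618.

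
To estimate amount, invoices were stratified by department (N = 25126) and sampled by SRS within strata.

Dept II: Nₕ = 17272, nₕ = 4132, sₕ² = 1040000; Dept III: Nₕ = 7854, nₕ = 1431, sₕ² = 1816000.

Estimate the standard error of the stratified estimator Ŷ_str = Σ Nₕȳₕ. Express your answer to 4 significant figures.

348100

Var(Ŷ_str) = Σₕ Nₕ²(1 − fₕ)sₕ²/nₕ.
Dept II: 17272²·(1 − 4132/17272)·1040000/4132 = 5.7123002 × 10^10.
Dept III: 7854²·(1 − 1431/7854)·1816000/1431 = 6.4018431 × 10^10.
Sum = 1.2114143 × 10^11.
SE = √(1.2114143 × 10^11) = 348100.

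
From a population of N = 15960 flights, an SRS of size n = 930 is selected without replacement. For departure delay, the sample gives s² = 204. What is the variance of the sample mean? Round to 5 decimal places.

0.20657

Under SRS without replacement, Var(ȳ) = (1 − f)·s²/n with f = n/N = 930/15960 = 0.05827068.
Var(ȳ) = (1 − 0.05827068)·204/930 = 0.94172932·0.21935484 = 0.20657288.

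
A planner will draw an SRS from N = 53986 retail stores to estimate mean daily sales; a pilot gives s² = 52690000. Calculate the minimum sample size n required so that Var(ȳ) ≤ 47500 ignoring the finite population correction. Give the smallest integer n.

1110

Without fpc, n₀ = s²/D = 52690000/47500 = 1109.2632.
Rounding up, n = 1110.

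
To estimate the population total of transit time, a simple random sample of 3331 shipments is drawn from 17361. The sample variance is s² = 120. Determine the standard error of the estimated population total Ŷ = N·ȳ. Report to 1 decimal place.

Var(Ŷ) = N²·Var(ȳ) = N²·(1 − n/N)·s²/n.
f = 3331/17361 = 0.19186683; Var(ȳ) = 0.80813317·120/3331 = 0.029113173.
Var(Ŷ) = 17361² · 0.029113173 = 8.7748361 × 10^6.
SE(Ŷ) = √(8.7748361 × 10^6) = 2962.2.

2962.2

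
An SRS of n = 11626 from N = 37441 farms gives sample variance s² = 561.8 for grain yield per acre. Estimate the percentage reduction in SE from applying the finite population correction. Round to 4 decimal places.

f = n/N = 11626/37441 = 0.31051521.
SE_no-fpc = √(s²/n) = 0.2198243; SE_fpc = √((1−f)s²/n) = 0.1825316.
Ratio = √(1−f) = 0.83035221. Reduction = 100·(1 − 0.83035221) = 16.9648%.

16.9648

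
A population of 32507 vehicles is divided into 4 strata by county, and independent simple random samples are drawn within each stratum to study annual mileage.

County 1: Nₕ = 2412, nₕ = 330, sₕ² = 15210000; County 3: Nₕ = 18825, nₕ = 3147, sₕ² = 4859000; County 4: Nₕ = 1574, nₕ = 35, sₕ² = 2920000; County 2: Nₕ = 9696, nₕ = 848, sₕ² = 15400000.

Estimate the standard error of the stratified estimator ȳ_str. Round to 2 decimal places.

Var(ȳ_str) = Σₕ Wₕ²(1 − fₕ)sₕ²/nₕ with Wₕ = Nₕ/N, N = 32507.
County 1: Wₕ = 0.07419940; term = 0.07419940²·(1 − 0.13681592)·15210000/330 = 219.03803.
County 3: Wₕ = 0.57910604; term = 0.57910604²·(1 − 0.16717131)·4859000/3147 = 431.24296.
County 4: Wₕ = 0.04842034; term = 0.04842034²·(1 − 0.02223634)·2920000/35 = 191.25129.
County 2: Wₕ = 0.29827422; term = 0.29827422²·(1 − 0.08745875)·15400000/848 = 1474.3779.
Sum = 2315.9102.
SE = √(2315.9102) = 48.12.

48.12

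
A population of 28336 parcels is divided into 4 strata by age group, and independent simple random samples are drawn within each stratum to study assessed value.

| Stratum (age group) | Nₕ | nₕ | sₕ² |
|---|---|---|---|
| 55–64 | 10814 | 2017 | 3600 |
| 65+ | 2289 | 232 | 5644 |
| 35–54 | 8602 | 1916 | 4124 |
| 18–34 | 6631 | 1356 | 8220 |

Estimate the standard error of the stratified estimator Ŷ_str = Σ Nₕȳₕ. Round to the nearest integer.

Var(Ŷ_str) = Σₕ Nₕ²(1 − fₕ)sₕ²/nₕ.
55–64: 10814²·(1 − 2017/10814)·3600/2017 = 1.6979213 × 10^8.
65+: 2289²·(1 − 232/2289)·5644/232 = 1.1454578 × 10^8.
35–54: 8602²·(1 − 1916/8602)·4124/1916 = 1.2379097 × 10^8.
18–34: 6631²·(1 − 1356/6631)·8220/1356 = 2.1203796 × 10^8.
Sum = 6.2016684 × 10^8.
SE = √(6.2016684 × 10^8) = 24903.

24903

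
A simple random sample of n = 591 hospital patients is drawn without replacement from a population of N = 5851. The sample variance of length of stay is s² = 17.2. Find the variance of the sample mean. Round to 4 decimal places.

Under SRS without replacement, Var(ȳ) = (1 − f)·s²/n with f = n/N = 591/5851 = 0.10100837.
Var(ȳ) = (1 − 0.10100837)·17.2/591 = 0.89899163·0.029103215 = 0.026163546.

0.0262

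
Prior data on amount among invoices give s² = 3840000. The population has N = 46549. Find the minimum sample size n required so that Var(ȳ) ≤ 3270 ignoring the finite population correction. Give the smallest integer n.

1175

Without fpc, n₀ = s²/D = 3840000/3270 = 1174.3119.
Rounding up, n = 1175.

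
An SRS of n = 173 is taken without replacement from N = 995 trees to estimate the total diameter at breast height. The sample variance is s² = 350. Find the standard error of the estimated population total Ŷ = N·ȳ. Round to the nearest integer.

1286

Var(Ŷ) = N²·Var(ȳ) = N²·(1 − n/N)·s²/n.
f = 173/995 = 0.17386935; Var(ȳ) = 0.82613065·350/173 = 1.6713626.
Var(Ŷ) = 995² · 1.6713626 = 1.6546908 × 10^6.
SE(Ŷ) = √(1.6546908 × 10^6) = 1286.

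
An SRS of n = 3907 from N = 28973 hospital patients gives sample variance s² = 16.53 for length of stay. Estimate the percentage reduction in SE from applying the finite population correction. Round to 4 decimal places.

f = n/N = 3907/28973 = 0.13484969.
SE_no-fpc = √(s²/n) = 0.06504512; SE_fpc = √((1−f)s²/n) = 0.060500715.
Ratio = √(1−f) = 0.93013457. Reduction = 100·(1 − 0.93013457) = 6.9865%.

6.9865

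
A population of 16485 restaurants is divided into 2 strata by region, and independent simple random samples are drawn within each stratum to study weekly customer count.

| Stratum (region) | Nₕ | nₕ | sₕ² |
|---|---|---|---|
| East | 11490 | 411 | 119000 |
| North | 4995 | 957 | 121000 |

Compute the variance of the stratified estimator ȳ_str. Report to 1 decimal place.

145.0

Var(ȳ_str) = Σₕ Wₕ²(1 − fₕ)sₕ²/nₕ with Wₕ = Nₕ/N, N = 16485.
East: Wₕ = 0.69699727; term = 0.69699727²·(1 − 0.03577023)·119000/411 = 135.62752.
North: Wₕ = 0.30300273; term = 0.30300273²·(1 − 0.19159159)·121000/957 = 9.3842018.
Sum = 145.01172.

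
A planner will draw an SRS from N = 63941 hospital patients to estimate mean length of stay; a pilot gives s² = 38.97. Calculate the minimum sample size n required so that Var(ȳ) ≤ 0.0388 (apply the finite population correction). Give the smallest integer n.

Without fpc, n₀ = s²/D = 38.97/0.0388 = 1004.3814.
With fpc, (1 − n/N)·s²/n ≤ D requires n ≥ n₀/(1 + n₀/N) = 1004.3814/(1 + 1004.3814/63941) = 988.8486.
Rounding up, n = 989.

989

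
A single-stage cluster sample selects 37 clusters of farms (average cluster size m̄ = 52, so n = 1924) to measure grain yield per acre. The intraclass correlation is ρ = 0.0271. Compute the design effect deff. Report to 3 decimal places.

2.382

deff = 1 + (52 − 1)·0.0271 = 1 + 1.3821 = 2.3821.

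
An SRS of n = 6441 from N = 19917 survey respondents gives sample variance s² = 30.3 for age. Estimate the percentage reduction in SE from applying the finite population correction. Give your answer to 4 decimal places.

f = n/N = 6441/19917 = 0.32339208.
SE_no-fpc = √(s²/n) = 0.068587451; SE_fpc = √((1−f)s²/n) = 0.056417418.
Ratio = √(1−f) = 0.82256180. Reduction = 100·(1 − 0.82256180) = 17.7438%.

17.7438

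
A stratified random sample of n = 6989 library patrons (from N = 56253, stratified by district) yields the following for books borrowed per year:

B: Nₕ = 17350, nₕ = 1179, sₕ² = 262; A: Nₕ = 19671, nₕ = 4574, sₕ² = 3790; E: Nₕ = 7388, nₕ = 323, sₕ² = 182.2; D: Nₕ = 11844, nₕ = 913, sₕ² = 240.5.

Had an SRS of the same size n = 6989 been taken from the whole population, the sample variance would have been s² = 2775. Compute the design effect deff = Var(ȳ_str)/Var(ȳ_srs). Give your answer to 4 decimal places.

0.3380

Var(ȳ_str) = Σ Wₕ²(1−fₕ)sₕ²/nₕ with Wₕ = Nₕ/56253:
  B: (17350/56253)²·(1−1179/17350)·262/1179 = 0.019703005
  A: (19671/56253)²·(1−4574/19671)·3790/4574 = 0.077762241
  E: (7388/56253)²·(1−323/7388)·182.2/323 = 0.0093045104
  D: (11844/56253)²·(1−913/11844)·240.5/913 = 0.010777331
  → Var(ȳ_str) = 0.11754709.
Var(ȳ_srs) = (1 − 6989/56253)·2775/6989 = 0.34772181.
deff = 0.11754709 / 0.34772181 = 0.3380.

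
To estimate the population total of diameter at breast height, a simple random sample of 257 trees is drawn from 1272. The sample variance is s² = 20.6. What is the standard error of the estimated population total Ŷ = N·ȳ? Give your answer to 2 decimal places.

Var(Ŷ) = N²·Var(ȳ) = N²·(1 − n/N)·s²/n.
f = 257/1272 = 0.20204403; Var(ȳ) = 0.79795597·20.6/257 = 0.063960673.
Var(Ŷ) = 1272² · 0.063960673 = 103487.35.
SE(Ŷ) = √(103487.35) = 321.69.

321.69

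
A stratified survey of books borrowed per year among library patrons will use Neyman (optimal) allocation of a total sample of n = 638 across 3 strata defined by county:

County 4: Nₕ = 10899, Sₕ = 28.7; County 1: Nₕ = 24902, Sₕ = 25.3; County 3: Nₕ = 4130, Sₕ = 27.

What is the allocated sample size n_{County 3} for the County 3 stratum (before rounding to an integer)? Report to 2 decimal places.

67.48

Neyman allocation: nₕ = n·NₕSₕ / Σⱼ NⱼSⱼ.
Σ NⱼSⱼ = 10899·28.7 + 24902·25.3 + 4130·27 = 1.0543319 × 10^6.
n_{County 3} = 638·4130·27 / (1.0543319 × 10^6) = 67.48.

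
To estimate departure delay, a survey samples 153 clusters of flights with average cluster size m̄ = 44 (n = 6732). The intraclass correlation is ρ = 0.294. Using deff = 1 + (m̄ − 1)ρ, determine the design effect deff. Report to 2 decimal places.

13.64

deff = 1 + (44 − 1)·0.294 = 1 + 12.642 = 13.642.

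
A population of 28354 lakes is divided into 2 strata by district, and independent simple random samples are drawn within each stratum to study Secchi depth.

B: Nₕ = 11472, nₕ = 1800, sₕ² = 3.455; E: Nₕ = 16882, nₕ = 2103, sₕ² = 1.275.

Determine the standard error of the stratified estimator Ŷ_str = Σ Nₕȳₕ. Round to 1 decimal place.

Var(Ŷ_str) = Σₕ Nₕ²(1 − fₕ)sₕ²/nₕ.
B: 11472²·(1 − 1800/11472)·3.455/1800 = 212976.15.
E: 16882²·(1 − 2103/16882)·1.275/2103 = 151265.49.
Sum = 364241.64.
SE = √(364241.64) = 603.5.

603.5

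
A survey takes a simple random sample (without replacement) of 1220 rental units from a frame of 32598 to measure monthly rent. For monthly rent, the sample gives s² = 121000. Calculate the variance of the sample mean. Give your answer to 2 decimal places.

Under SRS without replacement, Var(ȳ) = (1 − f)·s²/n with f = n/N = 1220/32598 = 0.03742561.
Var(ȳ) = (1 − 0.03742561)·121000/1220 = 0.96257439·99.180328 = 95.468444.

95.47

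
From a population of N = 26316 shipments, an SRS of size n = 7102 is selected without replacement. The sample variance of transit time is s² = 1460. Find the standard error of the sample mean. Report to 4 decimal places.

Under SRS without replacement, Var(ȳ) = (1 − f)·s²/n with f = n/N = 7102/26316 = 0.26987384.
Var(ȳ) = (1 − 0.26987384)·1460/7102 = 0.73012616·0.20557589 = 0.15009634.
SE(ȳ) = √(0.15009634) = 0.3874.

0.3874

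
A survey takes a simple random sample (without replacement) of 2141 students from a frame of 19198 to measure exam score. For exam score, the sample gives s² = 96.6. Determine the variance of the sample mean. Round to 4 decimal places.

Under SRS without replacement, Var(ȳ) = (1 − f)·s²/n with f = n/N = 2141/19198 = 0.11152203.
Var(ȳ) = (1 − 0.11152203)·96.6/2141 = 0.88847797·0.045119103 = 0.040087329.

0.0401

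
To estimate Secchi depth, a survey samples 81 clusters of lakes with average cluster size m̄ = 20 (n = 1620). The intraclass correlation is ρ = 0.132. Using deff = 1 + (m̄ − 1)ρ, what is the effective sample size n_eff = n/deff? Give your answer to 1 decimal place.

461.8

deff = 1 + (20 − 1)·0.132 = 1 + 2.508 = 3.508.
n_eff = 1620 / 3.508 = 461.8.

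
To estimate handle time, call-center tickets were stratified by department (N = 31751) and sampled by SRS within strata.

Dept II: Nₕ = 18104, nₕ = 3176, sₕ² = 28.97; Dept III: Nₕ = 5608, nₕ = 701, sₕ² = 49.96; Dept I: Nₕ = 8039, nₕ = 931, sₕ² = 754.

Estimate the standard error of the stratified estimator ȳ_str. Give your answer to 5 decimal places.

Var(ȳ_str) = Σₕ Wₕ²(1 − fₕ)sₕ²/nₕ with Wₕ = Nₕ/N, N = 31751.
Dept II: Wₕ = 0.57018677; term = 0.57018677²·(1 − 0.17543084)·28.97/3176 = 0.0024452843.
Dept III: Wₕ = 0.17662436; term = 0.17662436²·(1 − 0.12500000)·49.96/701 = 0.0019454213.
Dept I: Wₕ = 0.25318888; term = 0.25318888²·(1 − 0.11581042)·754/931 = 0.045904609.
Sum = 0.050295315.
SE = √(0.050295315) = 0.22427.

0.22427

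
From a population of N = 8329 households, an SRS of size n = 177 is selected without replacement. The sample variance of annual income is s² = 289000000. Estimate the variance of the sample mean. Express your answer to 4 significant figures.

Under SRS without replacement, Var(ȳ) = (1 − f)·s²/n with f = n/N = 177/8329 = 0.02125105.
Var(ȳ) = (1 − 0.02125105)·289000000/177 = 0.97874895·1.6327684 × 10^6 = 1.5980703 × 10^6.

1.598 × 10^6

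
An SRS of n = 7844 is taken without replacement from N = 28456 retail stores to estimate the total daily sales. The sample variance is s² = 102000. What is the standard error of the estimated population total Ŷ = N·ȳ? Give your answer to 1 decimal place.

Var(Ŷ) = N²·Var(ȳ) = N²·(1 − n/N)·s²/n.
f = 7844/28456 = 0.27565364; Var(ȳ) = 0.72434636·102000/7844 = 9.4190883.
Var(Ŷ) = 28456² · 9.4190883 = 7.6270496 × 10^9.
SE(Ŷ) = √(7.6270496 × 10^9) = 87333.0.

87333.0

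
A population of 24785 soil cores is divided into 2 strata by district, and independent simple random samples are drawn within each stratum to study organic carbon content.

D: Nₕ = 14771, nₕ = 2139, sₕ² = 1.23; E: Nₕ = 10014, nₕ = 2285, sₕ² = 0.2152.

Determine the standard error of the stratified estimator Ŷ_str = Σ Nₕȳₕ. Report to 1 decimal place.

338.5

Var(Ŷ_str) = Σₕ Nₕ²(1 − fₕ)sₕ²/nₕ.
D: 14771²·(1 − 2139/14771)·1.23/2139 = 107294.22.
E: 10014²·(1 − 2285/10014)·0.2152/2285 = 7289.319.
Sum = 114583.54.
SE = √(114583.54) = 338.5.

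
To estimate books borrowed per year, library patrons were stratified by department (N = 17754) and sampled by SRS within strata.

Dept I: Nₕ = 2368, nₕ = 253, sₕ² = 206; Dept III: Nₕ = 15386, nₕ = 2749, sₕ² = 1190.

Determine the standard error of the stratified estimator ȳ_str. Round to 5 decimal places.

0.52911

Var(ȳ_str) = Σₕ Wₕ²(1 − fₕ)sₕ²/nₕ with Wₕ = Nₕ/N, N = 17754.
Dept I: Wₕ = 0.13337839; term = 0.13337839²·(1 − 0.10684122)·206/253 = 0.01293738.
Dept III: Wₕ = 0.86662161; term = 0.86662161²·(1 − 0.17866892)·1190/2749 = 0.26702351.
Sum = 0.27996089.
SE = √(0.27996089) = 0.52911.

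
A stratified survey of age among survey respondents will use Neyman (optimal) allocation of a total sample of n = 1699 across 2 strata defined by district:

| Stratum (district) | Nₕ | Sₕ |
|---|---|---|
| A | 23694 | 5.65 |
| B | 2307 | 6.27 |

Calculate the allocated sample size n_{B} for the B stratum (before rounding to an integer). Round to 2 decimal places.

Neyman allocation: nₕ = n·NₕSₕ / Σⱼ NⱼSⱼ.
Σ NⱼSⱼ = 23694·5.65 + 2307·6.27 = 148335.99.
n_{B} = 1699·2307·6.27 / 148335.99 = 165.68.

165.68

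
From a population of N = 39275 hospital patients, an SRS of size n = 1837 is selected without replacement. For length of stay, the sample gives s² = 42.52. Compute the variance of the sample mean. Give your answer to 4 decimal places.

0.0221

Under SRS without replacement, Var(ȳ) = (1 − f)·s²/n with f = n/N = 1837/39275 = 0.04677276.
Var(ȳ) = (1 − 0.04677276)·42.52/1837 = 0.95322724·0.023146434 = 0.022063812.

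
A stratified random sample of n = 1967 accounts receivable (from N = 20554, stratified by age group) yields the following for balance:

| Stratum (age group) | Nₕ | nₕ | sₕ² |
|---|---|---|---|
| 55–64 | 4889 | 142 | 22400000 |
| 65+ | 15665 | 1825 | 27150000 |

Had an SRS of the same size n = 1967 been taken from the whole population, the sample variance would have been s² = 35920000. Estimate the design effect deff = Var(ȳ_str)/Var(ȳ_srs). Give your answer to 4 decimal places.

Var(ȳ_str) = Σ Wₕ²(1−fₕ)sₕ²/nₕ with Wₕ = Nₕ/20554:
  55–64: (4889/20554)²·(1−142/4889)·22400000/142 = 8665.7517
  65+: (15665/20554)²·(1−1825/15665)·27150000/1825 = 7634.5026
  → Var(ȳ_str) = 16300.254.
Var(ȳ_srs) = (1 − 1967/20554)·35920000/1967 = 16513.72.
deff = 16300.254 / 16513.72 = 0.9871.

0.9871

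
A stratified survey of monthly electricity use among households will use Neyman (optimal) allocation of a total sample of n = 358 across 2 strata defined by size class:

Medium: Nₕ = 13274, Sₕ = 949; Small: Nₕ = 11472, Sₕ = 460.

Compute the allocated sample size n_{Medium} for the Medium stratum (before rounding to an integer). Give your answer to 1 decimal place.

252.3

Neyman allocation: nₕ = n·NₕSₕ / Σⱼ NⱼSⱼ.
Σ NⱼSⱼ = 13274·949 + 11472·460 = 1.7874146 × 10^7.
n_{Medium} = 358·13274·949 / (1.7874146 × 10^7) = 252.3.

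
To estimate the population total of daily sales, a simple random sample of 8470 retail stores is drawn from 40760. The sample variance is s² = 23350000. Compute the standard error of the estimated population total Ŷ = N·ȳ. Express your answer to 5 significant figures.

Var(Ŷ) = N²·Var(ȳ) = N²·(1 − n/N)·s²/n.
f = 8470/40760 = 0.20780177; Var(ȳ) = 0.79219823·23350000/8470 = 2183.9231.
Var(Ŷ) = 40760² · 2183.9231 = 3.6283209 × 10^12.
SE(Ŷ) = √(3.6283209 × 10^12) = 1.9048 × 10^6.

1.9048 × 10^6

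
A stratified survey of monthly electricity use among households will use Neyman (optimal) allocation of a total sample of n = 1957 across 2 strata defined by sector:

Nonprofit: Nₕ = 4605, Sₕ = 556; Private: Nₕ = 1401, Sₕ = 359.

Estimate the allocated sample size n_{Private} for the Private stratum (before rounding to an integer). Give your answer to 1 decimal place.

Neyman allocation: nₕ = n·NₕSₕ / Σⱼ NⱼSⱼ.
Σ NⱼSⱼ = 4605·556 + 1401·359 = 3.063339 × 10^6.
n_{Private} = 1957·1401·359 / (3.063339 × 10^6) = 321.3.

321.3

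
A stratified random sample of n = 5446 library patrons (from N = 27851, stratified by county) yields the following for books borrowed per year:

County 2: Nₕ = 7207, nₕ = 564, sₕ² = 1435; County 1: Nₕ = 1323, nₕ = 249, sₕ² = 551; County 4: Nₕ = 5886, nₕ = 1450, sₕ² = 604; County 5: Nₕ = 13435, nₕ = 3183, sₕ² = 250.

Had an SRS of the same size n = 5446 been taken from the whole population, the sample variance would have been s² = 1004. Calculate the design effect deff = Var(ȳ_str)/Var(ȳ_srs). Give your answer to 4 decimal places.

1.2748

Var(ȳ_str) = Σ Wₕ²(1−fₕ)sₕ²/nₕ with Wₕ = Nₕ/27851:
  County 2: (7207/27851)²·(1−564/7207)·1435/564 = 0.15703989
  County 1: (1323/27851)²·(1−249/1323)·551/249 = 0.0040535431
  County 4: (5886/27851)²·(1−1450/5886)·604/1450 = 0.014021651
  County 5: (13435/27851)²·(1−3183/13435)·250/3183 = 0.013946591
  → Var(ȳ_str) = 0.18906168.
Var(ȳ_srs) = (1 − 5446/27851)·1004/5446 = 0.14830652.
deff = 0.18906168 / 0.14830652 = 1.2748.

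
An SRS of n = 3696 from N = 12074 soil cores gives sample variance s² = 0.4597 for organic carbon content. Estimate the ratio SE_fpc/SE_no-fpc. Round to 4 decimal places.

f = n/N = 3696/12074 = 0.30611231.
SE_no-fpc = √(s²/n) = 0.011152475; SE_fpc = √((1−f)s²/n) = 0.0092900032.
Ratio = √(1−f) = 0.83299922.

0.8330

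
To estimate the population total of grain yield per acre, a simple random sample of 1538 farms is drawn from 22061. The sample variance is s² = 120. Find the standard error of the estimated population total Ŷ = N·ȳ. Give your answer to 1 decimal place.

5943.5

Var(Ŷ) = N²·Var(ȳ) = N²·(1 − n/N)·s²/n.
f = 1538/22061 = 0.06971579; Var(ȳ) = 0.93028421·120/1538 = 0.072583944.
Var(Ŷ) = 22061² · 0.072583944 = 3.5325714 × 10^7.
SE(Ŷ) = √(3.5325714 × 10^7) = 5943.5.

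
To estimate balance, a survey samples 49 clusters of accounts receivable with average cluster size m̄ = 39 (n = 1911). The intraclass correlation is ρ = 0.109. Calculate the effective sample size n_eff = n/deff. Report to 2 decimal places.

371.65

deff = 1 + (39 − 1)·0.109 = 1 + 4.142 = 5.142.
n_eff = 1911 / 5.142 = 371.65.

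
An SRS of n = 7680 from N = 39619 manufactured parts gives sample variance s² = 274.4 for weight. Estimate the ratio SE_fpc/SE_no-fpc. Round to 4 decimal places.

f = n/N = 7680/39619 = 0.19384639.
SE_no-fpc = √(s²/n) = 0.1890216; SE_fpc = √((1−f)s²/n) = 0.16971505.
Ratio = √(1−f) = 0.89786058.

0.8979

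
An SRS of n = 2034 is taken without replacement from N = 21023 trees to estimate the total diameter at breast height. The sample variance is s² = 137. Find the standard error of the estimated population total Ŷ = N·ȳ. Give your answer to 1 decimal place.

5185.4

Var(Ŷ) = N²·Var(ȳ) = N²·(1 − n/N)·s²/n.
f = 2034/21023 = 0.09675118; Var(ȳ) = 0.90324882·137/2034 = 0.060838293.
Var(Ŷ) = 21023² · 0.060838293 = 2.6888489 × 10^7.
SE(Ŷ) = √(2.6888489 × 10^7) = 5185.4.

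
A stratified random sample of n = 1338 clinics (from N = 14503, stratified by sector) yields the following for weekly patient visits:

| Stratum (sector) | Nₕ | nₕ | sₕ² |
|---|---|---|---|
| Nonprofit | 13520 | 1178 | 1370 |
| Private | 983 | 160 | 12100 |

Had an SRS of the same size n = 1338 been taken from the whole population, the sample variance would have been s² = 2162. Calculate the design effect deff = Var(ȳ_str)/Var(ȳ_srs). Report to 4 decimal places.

0.8273

Var(ȳ_str) = Σ Wₕ²(1−fₕ)sₕ²/nₕ with Wₕ = Nₕ/14503:
  Nonprofit: (13520/14503)²·(1−1178/13520)·1370/1178 = 0.92261777
  Private: (983/14503)²·(1−160/983)·12100/160 = 0.29087276
  → Var(ȳ_str) = 1.2134905.
Var(ȳ_srs) = (1 − 1338/14503)·2162/1338 = 1.4667719.
deff = 1.2134905 / 1.4667719 = 0.8273.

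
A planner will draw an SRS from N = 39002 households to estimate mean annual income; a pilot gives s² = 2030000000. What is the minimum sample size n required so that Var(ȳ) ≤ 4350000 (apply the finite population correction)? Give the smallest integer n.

462

Without fpc, n₀ = s²/D = 2030000000/4350000 = 466.6667.
With fpc, (1 − n/N)·s²/n ≤ D requires n ≥ n₀/(1 + n₀/N) = 466.6667/(1 + 466.6667/39002) = 461.1490.
Rounding up, n = 462.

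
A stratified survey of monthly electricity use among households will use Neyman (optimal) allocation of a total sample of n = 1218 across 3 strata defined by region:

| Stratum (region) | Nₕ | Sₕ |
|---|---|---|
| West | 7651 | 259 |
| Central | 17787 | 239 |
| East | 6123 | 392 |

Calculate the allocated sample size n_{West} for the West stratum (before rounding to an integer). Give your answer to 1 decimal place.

279.6

Neyman allocation: nₕ = n·NₕSₕ / Σⱼ NⱼSⱼ.
Σ NⱼSⱼ = 7651·259 + 17787·239 + 6123·392 = 8.632918 × 10^6.
n_{West} = 1218·7651·259 / (8.632918 × 10^6) = 279.6.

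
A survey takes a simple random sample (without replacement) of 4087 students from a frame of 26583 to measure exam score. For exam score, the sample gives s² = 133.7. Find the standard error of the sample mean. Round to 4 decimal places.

0.1664

Under SRS without replacement, Var(ȳ) = (1 − f)·s²/n with f = n/N = 4087/26583 = 0.15374487.
Var(ȳ) = (1 − 0.15374487)·133.7/4087 = 0.84625513·0.032713482 = 0.027683952.
SE(ȳ) = √(0.027683952) = 0.1664.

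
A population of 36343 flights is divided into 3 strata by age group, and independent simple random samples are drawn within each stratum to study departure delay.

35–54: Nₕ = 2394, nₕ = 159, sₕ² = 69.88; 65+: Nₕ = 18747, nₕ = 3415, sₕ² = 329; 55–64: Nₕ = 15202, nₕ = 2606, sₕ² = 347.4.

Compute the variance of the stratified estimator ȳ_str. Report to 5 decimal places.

Var(ȳ_str) = Σₕ Wₕ²(1 − fₕ)sₕ²/nₕ with Wₕ = Nₕ/N, N = 36343.
35–54: Wₕ = 0.06587238; term = 0.06587238²·(1 − 0.06641604)·69.88/159 = 0.0017803931.
65+: Wₕ = 0.51583524; term = 0.51583524²·(1 − 0.18216248)·329/3415 = 0.020964969.
55–64: Wₕ = 0.41829238; term = 0.41829238²·(1 − 0.17142481)·347.4/2606 = 0.019326234.
Sum = 0.042071596.

0.04207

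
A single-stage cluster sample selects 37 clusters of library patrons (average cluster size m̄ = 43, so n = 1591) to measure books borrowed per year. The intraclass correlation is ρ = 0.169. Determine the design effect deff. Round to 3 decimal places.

deff = 1 + (43 − 1)·0.169 = 1 + 7.098 = 8.098.

8.098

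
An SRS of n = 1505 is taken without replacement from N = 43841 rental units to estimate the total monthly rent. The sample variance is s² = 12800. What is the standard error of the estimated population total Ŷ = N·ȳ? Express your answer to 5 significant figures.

Var(Ŷ) = N²·Var(ȳ) = N²·(1 − n/N)·s²/n.
f = 1505/43841 = 0.03432860; Var(ȳ) = 0.96567140·12800/1505 = 8.2130192.
Var(Ŷ) = 43841² · 8.2130192 = 1.5785696 × 10^10.
SE(Ŷ) = √(1.5785696 × 10^10) = 125640.

125640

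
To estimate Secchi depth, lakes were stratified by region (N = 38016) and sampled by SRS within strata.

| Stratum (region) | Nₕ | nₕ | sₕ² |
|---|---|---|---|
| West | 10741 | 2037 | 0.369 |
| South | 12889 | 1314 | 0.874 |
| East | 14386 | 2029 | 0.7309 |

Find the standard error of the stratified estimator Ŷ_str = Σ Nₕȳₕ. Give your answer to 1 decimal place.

424.5

Var(Ŷ_str) = Σₕ Nₕ²(1 − fₕ)sₕ²/nₕ.
West: 10741²·(1 − 2037/10741)·0.369/2037 = 16935.536.
South: 12889²·(1 − 1314/12889)·0.874/1314 = 99233.039.
East: 14386²·(1 − 2029/14386)·0.7309/2029 = 64036.711.
Sum = 180205.29.
SE = √(180205.29) = 424.5.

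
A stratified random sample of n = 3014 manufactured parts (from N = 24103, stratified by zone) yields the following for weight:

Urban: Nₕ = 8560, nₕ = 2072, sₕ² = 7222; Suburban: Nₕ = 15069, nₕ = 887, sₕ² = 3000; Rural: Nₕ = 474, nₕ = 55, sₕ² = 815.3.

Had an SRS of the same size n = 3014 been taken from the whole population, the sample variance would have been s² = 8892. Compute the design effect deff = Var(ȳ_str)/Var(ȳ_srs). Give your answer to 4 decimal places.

Var(ȳ_str) = Σ Wₕ²(1−fₕ)sₕ²/nₕ with Wₕ = Nₕ/24103:
  Urban: (8560/24103)²·(1−2072/8560)·7222/2072 = 0.33320395
  Suburban: (15069/24103)²·(1−887/15069)·3000/887 = 1.2441632
  Rural: (474/24103)²·(1−55/474)·815.3/55 = 0.0050676302
  → Var(ȳ_str) = 1.5824348.
Var(ȳ_srs) = (1 − 3014/24103)·8892/3014 = 2.5813155.
deff = 1.5824348 / 2.5813155 = 0.6130.

0.6130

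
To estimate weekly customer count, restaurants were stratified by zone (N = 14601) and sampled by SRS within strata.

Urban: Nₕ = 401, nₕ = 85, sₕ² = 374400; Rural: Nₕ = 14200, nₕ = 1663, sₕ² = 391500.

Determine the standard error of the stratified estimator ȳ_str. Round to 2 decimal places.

Var(ȳ_str) = Σₕ Wₕ²(1 − fₕ)sₕ²/nₕ with Wₕ = Nₕ/N, N = 14601.
Urban: Wₕ = 0.02746387; term = 0.02746387²·(1 − 0.21197007)·374400/85 = 2.6180815.
Rural: Wₕ = 0.97253613; term = 0.97253613²·(1 − 0.11711268)·391500/1663 = 196.58767.
Sum = 199.20575.
SE = √(199.20575) = 14.11.

14.11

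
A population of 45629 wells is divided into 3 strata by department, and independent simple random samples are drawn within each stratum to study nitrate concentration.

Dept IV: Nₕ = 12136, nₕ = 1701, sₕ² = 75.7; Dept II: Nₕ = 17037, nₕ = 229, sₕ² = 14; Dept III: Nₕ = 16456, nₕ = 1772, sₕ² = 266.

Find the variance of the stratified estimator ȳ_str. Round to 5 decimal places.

Var(ȳ_str) = Σₕ Wₕ²(1 − fₕ)sₕ²/nₕ with Wₕ = Nₕ/N, N = 45629.
Dept IV: Wₕ = 0.26597120; term = 0.26597120²·(1 − 0.14016150)·75.7/1701 = 0.0027069341.
Dept II: Wₕ = 0.37338096; term = 0.37338096²·(1 − 0.01344133)·14/229 = 0.0084085249.
Dept III: Wₕ = 0.36064783; term = 0.36064783²·(1 − 0.10768109)·266/1772 = 0.017422267.
Sum = 0.028537726.

0.02854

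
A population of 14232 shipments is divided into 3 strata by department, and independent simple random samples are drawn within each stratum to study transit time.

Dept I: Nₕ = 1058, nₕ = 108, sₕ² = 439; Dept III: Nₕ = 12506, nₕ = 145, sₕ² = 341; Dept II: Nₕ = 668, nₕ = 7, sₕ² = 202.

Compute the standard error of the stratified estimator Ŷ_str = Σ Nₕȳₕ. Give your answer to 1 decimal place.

19503.1

Var(Ŷ_str) = Σₕ Nₕ²(1 − fₕ)sₕ²/nₕ.
Dept I: 1058²·(1 − 108/1058)·439/108 = 4.0855454 × 10^6.
Dept III: 12506²·(1 − 145/12506)·341/145 = 3.6354519 × 10^8.
Dept II: 668²·(1 − 7/668)·202/7 = 1.2741814 × 10^7.
Sum = 3.8037255 × 10^8.
SE = √(3.8037255 × 10^8) = 19503.1.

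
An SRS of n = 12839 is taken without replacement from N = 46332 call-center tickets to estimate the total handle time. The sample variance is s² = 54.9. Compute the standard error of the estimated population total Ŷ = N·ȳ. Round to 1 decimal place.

Var(Ŷ) = N²·Var(ȳ) = N²·(1 − n/N)·s²/n.
f = 12839/46332 = 0.27710869; Var(ȳ) = 0.72289131·54.9/12839 = 0.0030911078.
Var(Ŷ) = 46332² · 0.0030911078 = 6.6355396 × 10^6.
SE(Ŷ) = √(6.6355396 × 10^6) = 2576.0.

2576.0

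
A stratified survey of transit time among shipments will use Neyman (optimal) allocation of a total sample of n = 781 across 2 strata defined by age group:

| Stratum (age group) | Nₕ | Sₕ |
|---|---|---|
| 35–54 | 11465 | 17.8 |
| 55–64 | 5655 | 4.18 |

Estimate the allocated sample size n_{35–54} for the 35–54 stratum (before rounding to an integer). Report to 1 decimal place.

Neyman allocation: nₕ = n·NₕSₕ / Σⱼ NⱼSⱼ.
Σ NⱼSⱼ = 11465·17.8 + 5655·4.18 = 227714.9.
n_{35–54} = 781·11465·17.8 / 227714.9 = 699.9.

699.9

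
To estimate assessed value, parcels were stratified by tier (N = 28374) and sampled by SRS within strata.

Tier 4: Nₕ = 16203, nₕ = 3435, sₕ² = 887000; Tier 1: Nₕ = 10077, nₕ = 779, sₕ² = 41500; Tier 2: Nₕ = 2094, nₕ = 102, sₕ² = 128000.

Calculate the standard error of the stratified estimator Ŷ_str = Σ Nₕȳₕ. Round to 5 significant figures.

252280

Var(Ŷ_str) = Σₕ Nₕ²(1 − fₕ)sₕ²/nₕ.
Tier 4: 16203²·(1 − 3435/16203)·887000/3435 = 5.342139 × 10^10.
Tier 1: 10077²·(1 − 779/10077)·41500/779 = 4.9915042 × 10^9.
Tier 2: 2094²·(1 − 102/2094)·128000/102 = 5.2345073 × 10^9.
Sum = 6.3647402 × 10^10.
SE = √(6.3647402 × 10^10) = 252280.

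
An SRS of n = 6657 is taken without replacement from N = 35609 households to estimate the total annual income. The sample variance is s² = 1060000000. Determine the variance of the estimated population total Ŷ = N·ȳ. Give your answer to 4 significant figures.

Var(Ŷ) = N²·Var(ȳ) = N²·(1 − n/N)·s²/n.
f = 6657/35609 = 0.18694712; Var(ȳ) = 0.81305288·1060000000/6657 = 129463.13.
Var(Ŷ) = 35609² · 129463.13 = 1.6415936 × 10^14.

1.642 × 10^14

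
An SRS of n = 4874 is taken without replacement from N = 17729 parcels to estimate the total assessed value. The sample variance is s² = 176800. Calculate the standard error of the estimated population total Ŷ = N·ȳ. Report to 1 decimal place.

90923.6

Var(Ŷ) = N²·Var(ȳ) = N²·(1 − n/N)·s²/n.
f = 4874/17729 = 0.27491680; Var(ȳ) = 0.72508320·176800/4874 = 26.301746.
Var(Ŷ) = 17729² · 26.301746 = 8.2670975 × 10^9.
SE(Ŷ) = √(8.2670975 × 10^9) = 90923.6.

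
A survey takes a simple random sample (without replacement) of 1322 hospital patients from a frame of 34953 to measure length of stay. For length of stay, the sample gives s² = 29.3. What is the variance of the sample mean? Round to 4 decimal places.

0.0213

Under SRS without replacement, Var(ȳ) = (1 − f)·s²/n with f = n/N = 1322/34953 = 0.03782222.
Var(ȳ) = (1 − 0.03782222)·29.3/1322 = 0.96217778·0.022163389 = 0.02132512.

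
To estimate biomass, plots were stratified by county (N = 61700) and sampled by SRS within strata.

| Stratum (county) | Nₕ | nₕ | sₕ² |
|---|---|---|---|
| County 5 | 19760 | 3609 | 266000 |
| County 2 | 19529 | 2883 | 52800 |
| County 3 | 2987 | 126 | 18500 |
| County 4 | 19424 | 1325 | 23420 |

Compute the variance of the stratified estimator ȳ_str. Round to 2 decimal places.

9.70

Var(ȳ_str) = Σₕ Wₕ²(1 − fₕ)sₕ²/nₕ with Wₕ = Nₕ/N, N = 61700.
County 5: Wₕ = 0.32025932; term = 0.32025932²·(1 − 0.18264170)·266000/3609 = 6.1788946.
County 2: Wₕ = 0.31651540; term = 0.31651540²·(1 − 0.14762661)·52800/2883 = 1.5638995.
County 3: Wₕ = 0.04841167; term = 0.04841167²·(1 − 0.04218279)·18500/126 = 0.32959752.
County 4: Wₕ = 0.31481361; term = 0.31481361²·(1 − 0.06821458)·23420/1325 = 1.6322773.
Sum = 9.7046689.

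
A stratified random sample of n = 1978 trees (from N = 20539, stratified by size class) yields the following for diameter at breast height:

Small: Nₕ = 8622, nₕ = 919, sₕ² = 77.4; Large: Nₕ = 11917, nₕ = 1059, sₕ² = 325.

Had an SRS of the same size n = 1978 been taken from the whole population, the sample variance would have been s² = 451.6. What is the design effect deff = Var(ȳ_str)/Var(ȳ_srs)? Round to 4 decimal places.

Var(ȳ_str) = Σ Wₕ²(1−fₕ)sₕ²/nₕ with Wₕ = Nₕ/20539:
  Small: (8622/20539)²·(1−919/8622)·77.4/919 = 0.013259733
  Large: (11917/20539)²·(1−1059/11917)·325/1059 = 0.094133799
  → Var(ȳ_str) = 0.10739353.
Var(ȳ_srs) = (1 − 1978/20539)·451.6/1978 = 0.20632399.
deff = 0.10739353 / 0.20632399 = 0.5205.

0.5205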